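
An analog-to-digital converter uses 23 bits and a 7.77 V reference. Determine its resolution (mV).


The resolution (LSB) of an ADC is Vref / 2^n.
LSB = 7.77 / 2^23
LSB = 7.77 / 8388608
LSB = 9.3e-07 V = 0.00092626 mV

0.00092626 mV


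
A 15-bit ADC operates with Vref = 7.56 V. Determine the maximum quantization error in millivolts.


The maximum quantization error is +/- LSB/2.
LSB = Vref / 2^n = 7.56 / 32768 = 0.00023071 V
Max error = LSB / 2 = 0.00023071 / 2 = 0.00011536 V
Max error = 0.1154 mV

0.1154 mV


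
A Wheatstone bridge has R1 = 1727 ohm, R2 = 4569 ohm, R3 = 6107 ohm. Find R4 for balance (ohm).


At balance: R1*R4 = R2*R3, so R4 = R2*R3/R1.
R4 = 4569 * 6107 / 1727
R4 = 27902883 / 1727
R4 = 16156.85 ohm

16156.85 ohm


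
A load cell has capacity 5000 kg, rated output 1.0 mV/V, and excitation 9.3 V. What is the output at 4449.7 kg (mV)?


Vout = rated_output * Vex * (load / capacity).
Vout = 1.0 * 9.3 * (4449.7 / 5000)
Vout = 1.0 * 9.3 * 0.88994
Vout = 8.276 mV

8.276 mV


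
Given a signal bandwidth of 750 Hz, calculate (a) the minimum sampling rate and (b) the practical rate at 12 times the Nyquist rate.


By Nyquist theorem, fs_min = 2 * fmax.
fs_min = 2 * 750 = 1500 Hz
Practical rate = 12 * fs_min = 12 * 1500 = 18000 Hz

fs_min = 1500 Hz, fs_practical = 18000 Hz


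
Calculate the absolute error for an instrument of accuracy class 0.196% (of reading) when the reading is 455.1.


Absolute error = (accuracy% / 100) * reading.
Error = (0.196 / 100) * 455.1
Error = 0.00196 * 455.1
Error = 0.892

0.892


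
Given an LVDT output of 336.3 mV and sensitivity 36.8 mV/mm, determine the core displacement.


Displacement = Vout / sensitivity.
d = 336.3 / 36.8
d = 9.139 mm

9.139 mm


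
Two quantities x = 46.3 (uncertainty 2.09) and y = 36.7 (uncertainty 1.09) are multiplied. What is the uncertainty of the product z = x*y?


For a product z = x*y, the relative uncertainty is:
uz/z = sqrt((ux/x)^2 + (uy/y)^2)
Relative uncertainties: ux/x = 2.09/46.3 = 0.04514
uy/y = 1.09/36.7 = 0.0297
z = 46.3 * 36.7 = 1699.2
uz = 1699.2 * sqrt(0.04514^2 + 0.0297^2) = 91.816

91.816


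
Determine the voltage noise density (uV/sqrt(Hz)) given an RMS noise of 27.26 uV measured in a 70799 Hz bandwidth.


Noise spectral density = Vrms / sqrt(BW).
NSD = 27.26 / sqrt(70799)
NSD = 27.26 / 266.0808
NSD = 0.1025 uV/sqrt(Hz)

0.1025 uV/sqrt(Hz)


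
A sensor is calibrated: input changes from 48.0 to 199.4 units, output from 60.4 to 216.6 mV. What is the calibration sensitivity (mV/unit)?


Sensitivity = (y2 - y1) / (x2 - x1).
S = (216.6 - 60.4) / (199.4 - 48.0)
S = 156.2 / 151.4
S = 1.0317 mV/unit

1.0317 mV/unit


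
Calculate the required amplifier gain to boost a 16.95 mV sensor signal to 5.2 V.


Gain = Vout / Vin (converting to same units).
G = 5.2 V / 16.95 mV
G = 5200.0 mV / 16.95 mV
G = 306.78

306.78


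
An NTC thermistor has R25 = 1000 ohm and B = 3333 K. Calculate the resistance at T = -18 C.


NTC thermistor equation: Rt = R25 * exp(B * (1/T - 1/T25)).
T in Kelvin: 255.15 K, T25 = 298.15 K
1/T - 1/T25 = 1/255.15 - 1/298.15 = 0.00056525
B * (1/T - 1/T25) = 3333 * 0.00056525 = 1.884
Rt = 1000 * exp(1.884) = 6579.6 ohm

6579.6 ohm


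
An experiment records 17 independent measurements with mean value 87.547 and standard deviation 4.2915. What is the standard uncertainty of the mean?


The standard uncertainty for Type A evaluation is u = s / sqrt(n).
u = 4.2915 / sqrt(17)
u = 4.2915 / 4.1231
u = 1.0408

1.0408


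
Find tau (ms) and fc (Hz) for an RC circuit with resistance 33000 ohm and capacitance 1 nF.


Time constant: tau = R * C.
tau = 33000 * 1.00e-09 = 3.3e-05 s
tau = 0.033 ms
Cutoff frequency: fc = 1 / (2*pi*R*C).
fc = 1 / (2*pi*3.3e-05) = 4822.88 Hz

tau = 0.033 ms, fc = 4822.88 Hz


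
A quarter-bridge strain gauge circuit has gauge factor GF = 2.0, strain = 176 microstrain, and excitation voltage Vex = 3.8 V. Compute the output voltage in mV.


Quarter bridge output: Vout = (GF * epsilon * Vex) / 4.
Vout = (2.0 * 176e-6 * 3.8) / 4
Vout = 0.0013376 / 4 V
Vout = 0.0003344 V = 0.3344 mV

0.3344 mV


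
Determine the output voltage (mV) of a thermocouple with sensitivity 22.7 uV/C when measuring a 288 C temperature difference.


The thermocouple output V = sensitivity * dT.
V = 22.7 uV/C * 288 C
V = 6537.6 uV
V = 6.538 mV

6.538 mV


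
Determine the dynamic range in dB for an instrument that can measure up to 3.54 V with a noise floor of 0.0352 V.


Dynamic range = 20 * log10(Vmax / Vnoise).
DR = 20 * log10(3.54 / 0.0352)
DR = 20 * log10(100.57)
DR = 40.05 dB

40.05 dB


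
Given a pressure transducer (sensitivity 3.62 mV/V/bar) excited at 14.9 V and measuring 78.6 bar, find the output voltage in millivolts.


Output = sensitivity * Vex * P.
Vout = 3.62 * 14.9 * 78.6
Vout = 53.938 * 78.6
Vout = 4239.53 mV

4239.53 mV


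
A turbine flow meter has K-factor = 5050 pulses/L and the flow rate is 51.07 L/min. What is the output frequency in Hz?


Frequency = K * Q / 60 (converting L/min to L/s).
f = 5050 * 51.07 / 60
f = 257903.5 / 60
f = 4298.39 Hz

4298.39 Hz


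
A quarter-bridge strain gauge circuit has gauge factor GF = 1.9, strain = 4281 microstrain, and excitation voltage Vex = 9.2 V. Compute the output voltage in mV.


Quarter bridge output: Vout = (GF * epsilon * Vex) / 4.
Vout = (1.9 * 4281e-6 * 9.2) / 4
Vout = 0.07483188 / 4 V
Vout = 0.01870797 V = 18.708 mV

18.708 mV


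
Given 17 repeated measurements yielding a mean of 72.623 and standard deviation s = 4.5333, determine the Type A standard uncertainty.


The standard uncertainty for Type A evaluation is u = s / sqrt(n).
u = 4.5333 / sqrt(17)
u = 4.5333 / 4.1231
u = 1.0995

1.0995


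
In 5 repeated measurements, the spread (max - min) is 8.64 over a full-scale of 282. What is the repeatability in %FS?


Repeatability = (spread / full scale) * 100%.
R = (8.64 / 282) * 100
R = 3.064 %FS

3.064 %FS


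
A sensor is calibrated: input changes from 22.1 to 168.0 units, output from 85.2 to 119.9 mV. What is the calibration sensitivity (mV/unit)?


Sensitivity = (y2 - y1) / (x2 - x1).
S = (119.9 - 85.2) / (168.0 - 22.1)
S = 34.7 / 145.9
S = 0.2378 mV/unit

0.2378 mV/unit


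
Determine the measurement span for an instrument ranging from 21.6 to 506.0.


Span = upper range - lower range.
Span = 506.0 - (21.6)
Span = 484.4

484.4


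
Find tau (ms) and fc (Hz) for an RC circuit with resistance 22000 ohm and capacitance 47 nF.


Time constant: tau = R * C.
tau = 22000 * 4.70e-08 = 0.001034 s
tau = 1.034 ms
Cutoff frequency: fc = 1 / (2*pi*R*C).
fc = 1 / (2*pi*0.001034) = 153.92 Hz

tau = 1.034 ms, fc = 153.92 Hz


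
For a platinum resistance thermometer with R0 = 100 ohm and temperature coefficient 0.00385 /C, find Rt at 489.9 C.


The RTD equation: Rt = R0 * (1 + alpha * T).
Rt = 100 * (1 + 0.00385 * 489.9)
Rt = 100 * (1 + 1.886115)
Rt = 100 * 2.886115
Rt = 288.612 ohm

288.612 ohm


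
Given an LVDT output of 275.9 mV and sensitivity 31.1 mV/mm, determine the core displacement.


Displacement = Vout / sensitivity.
d = 275.9 / 31.1
d = 8.871 mm

8.871 mm


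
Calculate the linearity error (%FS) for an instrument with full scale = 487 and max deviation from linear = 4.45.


Linearity error = (max deviation / full scale) * 100%.
Linearity = (4.45 / 487) * 100
Linearity = 0.914 %FS

0.914 %FS


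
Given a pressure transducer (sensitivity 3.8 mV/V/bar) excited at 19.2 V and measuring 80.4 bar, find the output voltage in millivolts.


Output = sensitivity * Vex * P.
Vout = 3.8 * 19.2 * 80.4
Vout = 72.96 * 80.4
Vout = 5865.98 mV

5865.98 mV


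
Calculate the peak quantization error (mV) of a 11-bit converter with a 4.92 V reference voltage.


The maximum quantization error is +/- LSB/2.
LSB = Vref / 2^n = 4.92 / 2048 = 0.00240234 V
Max error = LSB / 2 = 0.00240234 / 2 = 0.00120117 V
Max error = 1.2012 mV

1.2012 mV


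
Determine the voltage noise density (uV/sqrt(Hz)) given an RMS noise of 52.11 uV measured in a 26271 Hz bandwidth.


Noise spectral density = Vrms / sqrt(BW).
NSD = 52.11 / sqrt(26271)
NSD = 52.11 / 162.0833
NSD = 0.3215 uV/sqrt(Hz)

0.3215 uV/sqrt(Hz)


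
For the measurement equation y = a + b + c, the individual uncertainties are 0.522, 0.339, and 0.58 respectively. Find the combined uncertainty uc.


For a sum of independent quantities, uc = sqrt(u1^2 + u2^2 + u3^2).
uc = sqrt(0.522^2 + 0.339^2 + 0.58^2)
uc = sqrt(0.272484 + 0.114921 + 0.3364)
uc = 0.8508

0.8508


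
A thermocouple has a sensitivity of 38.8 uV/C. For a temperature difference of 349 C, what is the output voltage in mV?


The thermocouple output V = sensitivity * dT.
V = 38.8 uV/C * 349 C
V = 13541.2 uV
V = 13.541 mV

13.541 mV


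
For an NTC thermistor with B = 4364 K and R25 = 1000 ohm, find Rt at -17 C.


NTC thermistor equation: Rt = R25 * exp(B * (1/T - 1/T25)).
T in Kelvin: 256.15 K, T25 = 298.15 K
1/T - 1/T25 = 1/256.15 - 1/298.15 = 0.00054995
B * (1/T - 1/T25) = 4364 * 0.00054995 = 2.4
Rt = 1000 * exp(2.4) = 11022.8 ohm

11022.8 ohm


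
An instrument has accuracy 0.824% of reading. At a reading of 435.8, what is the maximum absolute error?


Absolute error = (accuracy% / 100) * reading.
Error = (0.824 / 100) * 435.8
Error = 0.00824 * 435.8
Error = 3.591

3.591


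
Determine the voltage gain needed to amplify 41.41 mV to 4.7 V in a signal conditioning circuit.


Gain = Vout / Vin (converting to same units).
G = 4.7 V / 41.41 mV
G = 4700.0 mV / 41.41 mV
G = 113.5

113.5


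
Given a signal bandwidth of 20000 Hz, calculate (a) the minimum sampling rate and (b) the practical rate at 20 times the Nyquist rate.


By Nyquist theorem, fs_min = 2 * fmax.
fs_min = 2 * 20000 = 40000 Hz
Practical rate = 20 * fs_min = 20 * 40000 = 800000 Hz

fs_min = 40000 Hz, fs_practical = 800000 Hz


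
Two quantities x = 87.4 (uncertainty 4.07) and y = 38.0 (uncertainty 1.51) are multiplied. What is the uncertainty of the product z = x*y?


For a product z = x*y, the relative uncertainty is:
uz/z = sqrt((ux/x)^2 + (uy/y)^2)
Relative uncertainties: ux/x = 4.07/87.4 = 0.046568
uy/y = 1.51/38.0 = 0.039737
z = 87.4 * 38.0 = 3321.2
uz = 3321.2 * sqrt(0.046568^2 + 0.039737^2) = 203.315

203.315


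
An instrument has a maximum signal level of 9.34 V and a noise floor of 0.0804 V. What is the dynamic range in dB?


Dynamic range = 20 * log10(Vmax / Vnoise).
DR = 20 * log10(9.34 / 0.0804)
DR = 20 * log10(116.17)
DR = 41.3 dB

41.3 dB


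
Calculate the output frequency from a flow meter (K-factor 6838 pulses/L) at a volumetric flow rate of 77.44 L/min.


Frequency = K * Q / 60 (converting L/min to L/s).
f = 6838 * 77.44 / 60
f = 529534.72 / 60
f = 8825.58 Hz

8825.58 Hz


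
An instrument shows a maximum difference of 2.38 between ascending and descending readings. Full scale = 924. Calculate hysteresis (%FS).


Hysteresis = (max difference / full scale) * 100%.
H = (2.38 / 924) * 100
H = 0.258 %FS

0.258 %FS


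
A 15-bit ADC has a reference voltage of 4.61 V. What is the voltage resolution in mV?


The resolution (LSB) of an ADC is Vref / 2^n.
LSB = 4.61 / 2^15
LSB = 4.61 / 32768
LSB = 0.00014069 V = 0.14068604 mV

0.14068604 mV


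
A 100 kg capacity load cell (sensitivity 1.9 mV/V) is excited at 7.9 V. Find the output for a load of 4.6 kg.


Vout = rated_output * Vex * (load / capacity).
Vout = 1.9 * 7.9 * (4.6 / 100)
Vout = 1.9 * 7.9 * 0.046
Vout = 0.69 mV

0.69 mV


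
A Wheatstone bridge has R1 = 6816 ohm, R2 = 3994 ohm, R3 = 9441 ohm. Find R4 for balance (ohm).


At balance: R1*R4 = R2*R3, so R4 = R2*R3/R1.
R4 = 3994 * 9441 / 6816
R4 = 37707354 / 6816
R4 = 5532.18 ohm

5532.18 ohm


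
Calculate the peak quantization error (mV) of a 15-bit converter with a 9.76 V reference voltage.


The maximum quantization error is +/- LSB/2.
LSB = Vref / 2^n = 9.76 / 32768 = 0.00029785 V
Max error = LSB / 2 = 0.00029785 / 2 = 0.00014893 V
Max error = 0.1489 mV

0.1489 mV


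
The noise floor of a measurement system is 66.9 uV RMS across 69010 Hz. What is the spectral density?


Noise spectral density = Vrms / sqrt(BW).
NSD = 66.9 / sqrt(69010)
NSD = 66.9 / 262.6975
NSD = 0.2547 uV/sqrt(Hz)

0.2547 uV/sqrt(Hz)


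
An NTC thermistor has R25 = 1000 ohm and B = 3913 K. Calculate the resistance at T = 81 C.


NTC thermistor equation: Rt = R25 * exp(B * (1/T - 1/T25)).
T in Kelvin: 354.15 K, T25 = 298.15 K
1/T - 1/T25 = 1/354.15 - 1/298.15 = -0.00053035
B * (1/T - 1/T25) = 3913 * -0.00053035 = -2.0753
Rt = 1000 * exp(-2.0753) = 125.5 ohm

125.5 ohm


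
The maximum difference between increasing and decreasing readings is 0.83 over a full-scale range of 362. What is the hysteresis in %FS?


Hysteresis = (max difference / full scale) * 100%.
H = (0.83 / 362) * 100
H = 0.229 %FS

0.229 %FS


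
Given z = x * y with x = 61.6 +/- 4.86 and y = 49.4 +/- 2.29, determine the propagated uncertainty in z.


For a product z = x*y, the relative uncertainty is:
uz/z = sqrt((ux/x)^2 + (uy/y)^2)
Relative uncertainties: ux/x = 4.86/61.6 = 0.078896
uy/y = 2.29/49.4 = 0.046356
z = 61.6 * 49.4 = 3043.0
uz = 3043.0 * sqrt(0.078896^2 + 0.046356^2) = 278.459

278.459


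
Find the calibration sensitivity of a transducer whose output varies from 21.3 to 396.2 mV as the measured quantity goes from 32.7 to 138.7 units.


Sensitivity = (y2 - y1) / (x2 - x1).
S = (396.2 - 21.3) / (138.7 - 32.7)
S = 374.9 / 106.0
S = 3.5368 mV/unit

3.5368 mV/unit


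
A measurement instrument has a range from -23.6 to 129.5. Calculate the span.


Span = upper range - lower range.
Span = 129.5 - (-23.6)
Span = 153.1

153.1


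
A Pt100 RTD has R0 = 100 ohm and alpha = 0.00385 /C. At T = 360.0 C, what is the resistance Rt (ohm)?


The RTD equation: Rt = R0 * (1 + alpha * T).
Rt = 100 * (1 + 0.00385 * 360.0)
Rt = 100 * (1 + 1.386)
Rt = 100 * 2.386
Rt = 238.6 ohm

238.6 ohm


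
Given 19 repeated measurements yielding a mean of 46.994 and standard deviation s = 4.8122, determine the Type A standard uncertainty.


The standard uncertainty for Type A evaluation is u = s / sqrt(n).
u = 4.8122 / sqrt(19)
u = 4.8122 / 4.3589
u = 1.104

1.104


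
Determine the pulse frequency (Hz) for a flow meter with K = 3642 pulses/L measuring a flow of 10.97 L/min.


Frequency = K * Q / 60 (converting L/min to L/s).
f = 3642 * 10.97 / 60
f = 39952.74 / 60
f = 665.88 Hz

665.88 Hz


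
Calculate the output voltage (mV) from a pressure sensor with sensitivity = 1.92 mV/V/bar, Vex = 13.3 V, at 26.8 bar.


Output = sensitivity * Vex * P.
Vout = 1.92 * 13.3 * 26.8
Vout = 25.536 * 26.8
Vout = 684.36 mV

684.36 mV


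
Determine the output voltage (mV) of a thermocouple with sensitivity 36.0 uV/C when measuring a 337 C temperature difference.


The thermocouple output V = sensitivity * dT.
V = 36.0 uV/C * 337 C
V = 12132.0 uV
V = 12.132 mV

12.132 mV


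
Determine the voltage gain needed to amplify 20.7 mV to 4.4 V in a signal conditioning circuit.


Gain = Vout / Vin (converting to same units).
G = 4.4 V / 20.7 mV
G = 4400.0 mV / 20.7 mV
G = 212.56

212.56


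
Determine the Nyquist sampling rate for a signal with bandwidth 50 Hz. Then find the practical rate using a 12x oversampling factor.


By Nyquist theorem, fs_min = 2 * fmax.
fs_min = 2 * 50 = 100 Hz
Practical rate = 12 * fs_min = 12 * 100 = 1200 Hz

fs_min = 100 Hz, fs_practical = 1200 Hz


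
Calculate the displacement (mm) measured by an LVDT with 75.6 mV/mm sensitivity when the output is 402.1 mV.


Displacement = Vout / sensitivity.
d = 402.1 / 75.6
d = 5.319 mm

5.319 mm


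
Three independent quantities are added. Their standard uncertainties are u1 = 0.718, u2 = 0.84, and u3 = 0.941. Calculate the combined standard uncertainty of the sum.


For a sum of independent quantities, uc = sqrt(u1^2 + u2^2 + u3^2).
uc = sqrt(0.718^2 + 0.84^2 + 0.941^2)
uc = sqrt(0.515524 + 0.7056 + 0.885481)
uc = 1.4514

1.4514


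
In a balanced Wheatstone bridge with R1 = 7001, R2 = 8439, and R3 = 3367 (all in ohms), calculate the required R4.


At balance: R1*R4 = R2*R3, so R4 = R2*R3/R1.
R4 = 8439 * 3367 / 7001
R4 = 28414113 / 7001
R4 = 4058.58 ohm

4058.58 ohm


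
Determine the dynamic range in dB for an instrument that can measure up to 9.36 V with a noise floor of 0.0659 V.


Dynamic range = 20 * log10(Vmax / Vnoise).
DR = 20 * log10(9.36 / 0.0659)
DR = 20 * log10(142.03)
DR = 43.05 dB

43.05 dB


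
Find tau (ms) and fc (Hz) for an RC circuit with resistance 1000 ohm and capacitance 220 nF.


Time constant: tau = R * C.
tau = 1000 * 2.20e-07 = 0.00022 s
tau = 0.22 ms
Cutoff frequency: fc = 1 / (2*pi*R*C).
fc = 1 / (2*pi*0.00022) = 723.43 Hz

tau = 0.22 ms, fc = 723.43 Hz


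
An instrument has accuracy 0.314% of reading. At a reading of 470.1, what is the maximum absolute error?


Absolute error = (accuracy% / 100) * reading.
Error = (0.314 / 100) * 470.1
Error = 0.00314 * 470.1
Error = 1.4761

1.4761


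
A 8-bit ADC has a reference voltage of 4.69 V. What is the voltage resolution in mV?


The resolution (LSB) of an ADC is Vref / 2^n.
LSB = 4.69 / 2^8
LSB = 4.69 / 256
LSB = 0.01832031 V = 18.3203125 mV

18.3203125 mV


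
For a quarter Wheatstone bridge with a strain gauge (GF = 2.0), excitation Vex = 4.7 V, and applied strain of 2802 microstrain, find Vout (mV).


Quarter bridge output: Vout = (GF * epsilon * Vex) / 4.
Vout = (2.0 * 2802e-6 * 4.7) / 4
Vout = 0.0263388 / 4 V
Vout = 0.0065847 V = 6.5847 mV

6.5847 mV


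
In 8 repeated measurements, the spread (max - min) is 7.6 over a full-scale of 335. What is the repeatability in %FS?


Repeatability = (spread / full scale) * 100%.
R = (7.6 / 335) * 100
R = 2.269 %FS

2.269 %FS


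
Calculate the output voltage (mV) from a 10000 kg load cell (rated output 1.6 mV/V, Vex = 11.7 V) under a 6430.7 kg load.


Vout = rated_output * Vex * (load / capacity).
Vout = 1.6 * 11.7 * (6430.7 / 10000)
Vout = 1.6 * 11.7 * 0.64307
Vout = 12.038 mV

12.038 mV


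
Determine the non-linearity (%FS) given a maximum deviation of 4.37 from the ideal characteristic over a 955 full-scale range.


Linearity error = (max deviation / full scale) * 100%.
Linearity = (4.37 / 955) * 100
Linearity = 0.458 %FS

0.458 %FS


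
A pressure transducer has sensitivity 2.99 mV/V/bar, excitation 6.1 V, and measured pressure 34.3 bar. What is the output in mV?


Output = sensitivity * Vex * P.
Vout = 2.99 * 6.1 * 34.3
Vout = 18.239 * 34.3
Vout = 625.6 mV

625.6 mV


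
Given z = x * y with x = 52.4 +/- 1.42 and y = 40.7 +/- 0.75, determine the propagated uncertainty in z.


For a product z = x*y, the relative uncertainty is:
uz/z = sqrt((ux/x)^2 + (uy/y)^2)
Relative uncertainties: ux/x = 1.42/52.4 = 0.027099
uy/y = 0.75/40.7 = 0.018428
z = 52.4 * 40.7 = 2132.7
uz = 2132.7 * sqrt(0.027099^2 + 0.018428^2) = 69.89

69.89


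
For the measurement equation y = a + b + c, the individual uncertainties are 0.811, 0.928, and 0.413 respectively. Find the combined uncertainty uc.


For a sum of independent quantities, uc = sqrt(u1^2 + u2^2 + u3^2).
uc = sqrt(0.811^2 + 0.928^2 + 0.413^2)
uc = sqrt(0.657721 + 0.861184 + 0.170569)
uc = 1.2998

1.2998


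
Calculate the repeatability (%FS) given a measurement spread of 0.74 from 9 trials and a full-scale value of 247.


Repeatability = (spread / full scale) * 100%.
R = (0.74 / 247) * 100
R = 0.3 %FS

0.3 %FS


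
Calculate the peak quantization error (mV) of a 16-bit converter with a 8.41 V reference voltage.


The maximum quantization error is +/- LSB/2.
LSB = Vref / 2^n = 8.41 / 65536 = 0.00012833 V
Max error = LSB / 2 = 0.00012833 / 2 = 6.416e-05 V
Max error = 0.0642 mV

0.0642 mV


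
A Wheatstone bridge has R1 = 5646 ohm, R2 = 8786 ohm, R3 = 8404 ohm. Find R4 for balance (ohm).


At balance: R1*R4 = R2*R3, so R4 = R2*R3/R1.
R4 = 8786 * 8404 / 5646
R4 = 73837544 / 5646
R4 = 13077.85 ohm

13077.85 ohm


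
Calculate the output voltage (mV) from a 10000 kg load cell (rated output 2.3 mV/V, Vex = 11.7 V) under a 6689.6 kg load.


Vout = rated_output * Vex * (load / capacity).
Vout = 2.3 * 11.7 * (6689.6 / 10000)
Vout = 2.3 * 11.7 * 0.66896
Vout = 18.002 mV

18.002 mV


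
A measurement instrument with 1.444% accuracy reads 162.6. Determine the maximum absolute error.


Absolute error = (accuracy% / 100) * reading.
Error = (1.444 / 100) * 162.6
Error = 0.01444 * 162.6
Error = 2.3479

2.3479


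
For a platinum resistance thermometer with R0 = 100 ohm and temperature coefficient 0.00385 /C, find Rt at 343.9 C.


The RTD equation: Rt = R0 * (1 + alpha * T).
Rt = 100 * (1 + 0.00385 * 343.9)
Rt = 100 * (1 + 1.324015)
Rt = 100 * 2.324015
Rt = 232.402 ohm

232.402 ohm


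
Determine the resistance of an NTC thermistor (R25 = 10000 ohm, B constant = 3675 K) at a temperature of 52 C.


NTC thermistor equation: Rt = R25 * exp(B * (1/T - 1/T25)).
T in Kelvin: 325.15 K, T25 = 298.15 K
1/T - 1/T25 = 1/325.15 - 1/298.15 = -0.00027851
B * (1/T - 1/T25) = 3675 * -0.00027851 = -1.0235
Rt = 10000 * exp(-1.0235) = 3593.2 ohm

3593.2 ohm


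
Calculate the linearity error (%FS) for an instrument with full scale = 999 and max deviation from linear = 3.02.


Linearity error = (max deviation / full scale) * 100%.
Linearity = (3.02 / 999) * 100
Linearity = 0.302 %FS

0.302 %FS


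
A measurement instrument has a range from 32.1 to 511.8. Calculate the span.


Span = upper range - lower range.
Span = 511.8 - (32.1)
Span = 479.7

479.7


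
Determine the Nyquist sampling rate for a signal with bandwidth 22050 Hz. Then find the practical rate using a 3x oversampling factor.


By Nyquist theorem, fs_min = 2 * fmax.
fs_min = 2 * 22050 = 44100 Hz
Practical rate = 3 * fs_min = 3 * 44100 = 132300 Hz

fs_min = 44100 Hz, fs_practical = 132300 Hz


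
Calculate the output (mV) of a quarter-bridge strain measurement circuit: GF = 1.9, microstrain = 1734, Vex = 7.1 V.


Quarter bridge output: Vout = (GF * epsilon * Vex) / 4.
Vout = (1.9 * 1734e-6 * 7.1) / 4
Vout = 0.02339166 / 4 V
Vout = 0.00584791 V = 5.8479 mV

5.8479 mV


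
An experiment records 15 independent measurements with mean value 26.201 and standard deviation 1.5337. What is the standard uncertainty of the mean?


The standard uncertainty for Type A evaluation is u = s / sqrt(n).
u = 1.5337 / sqrt(15)
u = 1.5337 / 3.873
u = 0.396

0.396


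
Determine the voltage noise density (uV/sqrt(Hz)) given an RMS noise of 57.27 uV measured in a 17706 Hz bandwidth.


Noise spectral density = Vrms / sqrt(BW).
NSD = 57.27 / sqrt(17706)
NSD = 57.27 / 133.0639
NSD = 0.4304 uV/sqrt(Hz)

0.4304 uV/sqrt(Hz)


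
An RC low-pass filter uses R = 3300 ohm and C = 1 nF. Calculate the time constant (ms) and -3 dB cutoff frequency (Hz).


Time constant: tau = R * C.
tau = 3300 * 1.00e-09 = 3.3e-06 s
tau = 0.0033 ms
Cutoff frequency: fc = 1 / (2*pi*R*C).
fc = 1 / (2*pi*3.3e-06) = 48228.77 Hz

tau = 0.0033 ms, fc = 48228.77 Hz


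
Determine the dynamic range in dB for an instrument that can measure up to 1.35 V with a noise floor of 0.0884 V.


Dynamic range = 20 * log10(Vmax / Vnoise).
DR = 20 * log10(1.35 / 0.0884)
DR = 20 * log10(15.27)
DR = 23.68 dB

23.68 dB


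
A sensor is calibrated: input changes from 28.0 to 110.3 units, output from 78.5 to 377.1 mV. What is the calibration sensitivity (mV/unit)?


Sensitivity = (y2 - y1) / (x2 - x1).
S = (377.1 - 78.5) / (110.3 - 28.0)
S = 298.6 / 82.3
S = 3.6282 mV/unit

3.6282 mV/unit


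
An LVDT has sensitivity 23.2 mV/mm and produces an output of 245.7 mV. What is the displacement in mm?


Displacement = Vout / sensitivity.
d = 245.7 / 23.2
d = 10.591 mm

10.591 mm


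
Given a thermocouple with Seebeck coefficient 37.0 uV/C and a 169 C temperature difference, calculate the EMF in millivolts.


The thermocouple output V = sensitivity * dT.
V = 37.0 uV/C * 169 C
V = 6253.0 uV
V = 6.253 mV

6.253 mV


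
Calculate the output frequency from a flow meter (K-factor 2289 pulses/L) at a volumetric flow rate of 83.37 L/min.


Frequency = K * Q / 60 (converting L/min to L/s).
f = 2289 * 83.37 / 60
f = 190833.93 / 60
f = 3180.57 Hz

3180.57 Hz


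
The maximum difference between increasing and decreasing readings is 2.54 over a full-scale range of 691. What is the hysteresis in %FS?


Hysteresis = (max difference / full scale) * 100%.
H = (2.54 / 691) * 100
H = 0.368 %FS

0.368 %FS


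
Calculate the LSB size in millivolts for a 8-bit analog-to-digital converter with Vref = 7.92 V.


The resolution (LSB) of an ADC is Vref / 2^n.
LSB = 7.92 / 2^8
LSB = 7.92 / 256
LSB = 0.0309375 V = 30.9375 mV

30.9375 mV


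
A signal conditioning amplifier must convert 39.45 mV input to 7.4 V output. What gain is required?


Gain = Vout / Vin (converting to same units).
G = 7.4 V / 39.45 mV
G = 7400.0 mV / 39.45 mV
G = 187.58

187.58


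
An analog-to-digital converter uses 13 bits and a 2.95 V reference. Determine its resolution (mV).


The resolution (LSB) of an ADC is Vref / 2^n.
LSB = 2.95 / 2^13
LSB = 2.95 / 8192
LSB = 0.00036011 V = 0.36010742 mV

0.36010742 mV


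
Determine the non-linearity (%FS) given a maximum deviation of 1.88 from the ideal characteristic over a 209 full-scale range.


Linearity error = (max deviation / full scale) * 100%.
Linearity = (1.88 / 209) * 100
Linearity = 0.9 %FS

0.9 %FS


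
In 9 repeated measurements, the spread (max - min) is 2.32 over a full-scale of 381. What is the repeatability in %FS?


Repeatability = (spread / full scale) * 100%.
R = (2.32 / 381) * 100
R = 0.609 %FS

0.609 %FS


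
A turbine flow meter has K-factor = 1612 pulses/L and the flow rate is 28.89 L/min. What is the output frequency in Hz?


Frequency = K * Q / 60 (converting L/min to L/s).
f = 1612 * 28.89 / 60
f = 46570.68 / 60
f = 776.18 Hz

776.18 Hz


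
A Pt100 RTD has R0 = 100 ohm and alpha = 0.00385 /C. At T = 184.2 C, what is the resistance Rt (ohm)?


The RTD equation: Rt = R0 * (1 + alpha * T).
Rt = 100 * (1 + 0.00385 * 184.2)
Rt = 100 * (1 + 0.70917)
Rt = 100 * 1.70917
Rt = 170.917 ohm

170.917 ohm


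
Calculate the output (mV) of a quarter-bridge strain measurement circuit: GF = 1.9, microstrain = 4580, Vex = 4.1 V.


Quarter bridge output: Vout = (GF * epsilon * Vex) / 4.
Vout = (1.9 * 4580e-6 * 4.1) / 4
Vout = 0.0356782 / 4 V
Vout = 0.00891955 V = 8.9195 mV

8.9195 mV


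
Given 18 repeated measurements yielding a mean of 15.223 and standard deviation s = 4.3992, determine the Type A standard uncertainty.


The standard uncertainty for Type A evaluation is u = s / sqrt(n).
u = 4.3992 / sqrt(18)
u = 4.3992 / 4.2426
u = 1.0369

1.0369


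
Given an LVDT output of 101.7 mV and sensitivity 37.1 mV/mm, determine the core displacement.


Displacement = Vout / sensitivity.
d = 101.7 / 37.1
d = 2.741 mm

2.741 mm


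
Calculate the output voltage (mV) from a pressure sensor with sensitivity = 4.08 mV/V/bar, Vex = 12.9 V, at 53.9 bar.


Output = sensitivity * Vex * P.
Vout = 4.08 * 12.9 * 53.9
Vout = 52.632 * 53.9
Vout = 2836.86 mV

2836.86 mV


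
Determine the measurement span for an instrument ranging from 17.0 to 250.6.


Span = upper range - lower range.
Span = 250.6 - (17.0)
Span = 233.6

233.6


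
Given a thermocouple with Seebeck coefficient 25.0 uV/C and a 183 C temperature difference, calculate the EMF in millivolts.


The thermocouple output V = sensitivity * dT.
V = 25.0 uV/C * 183 C
V = 4575.0 uV
V = 4.575 mV

4.575 mV


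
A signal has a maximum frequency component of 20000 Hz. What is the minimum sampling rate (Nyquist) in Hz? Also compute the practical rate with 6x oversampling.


By Nyquist theorem, fs_min = 2 * fmax.
fs_min = 2 * 20000 = 40000 Hz
Practical rate = 6 * fs_min = 6 * 40000 = 240000 Hz

fs_min = 40000 Hz, fs_practical = 240000 Hz


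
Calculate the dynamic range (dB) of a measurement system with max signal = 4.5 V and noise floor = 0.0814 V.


Dynamic range = 20 * log10(Vmax / Vnoise).
DR = 20 * log10(4.5 / 0.0814)
DR = 20 * log10(55.28)
DR = 34.85 dB

34.85 dB


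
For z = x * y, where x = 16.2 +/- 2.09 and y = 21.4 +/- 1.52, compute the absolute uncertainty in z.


For a product z = x*y, the relative uncertainty is:
uz/z = sqrt((ux/x)^2 + (uy/y)^2)
Relative uncertainties: ux/x = 2.09/16.2 = 0.129012
uy/y = 1.52/21.4 = 0.071028
z = 16.2 * 21.4 = 346.7
uz = 346.7 * sqrt(0.129012^2 + 0.071028^2) = 51.056

51.056


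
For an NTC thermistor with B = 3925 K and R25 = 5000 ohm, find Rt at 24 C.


NTC thermistor equation: Rt = R25 * exp(B * (1/T - 1/T25)).
T in Kelvin: 297.15 K, T25 = 298.15 K
1/T - 1/T25 = 1/297.15 - 1/298.15 = 1.129e-05
B * (1/T - 1/T25) = 3925 * 1.129e-05 = 0.0443
Rt = 5000 * exp(0.0443) = 5226.5 ohm

5226.5 ohm


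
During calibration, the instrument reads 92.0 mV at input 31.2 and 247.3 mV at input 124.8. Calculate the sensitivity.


Sensitivity = (y2 - y1) / (x2 - x1).
S = (247.3 - 92.0) / (124.8 - 31.2)
S = 155.3 / 93.6
S = 1.6592 mV/unit

1.6592 mV/unit


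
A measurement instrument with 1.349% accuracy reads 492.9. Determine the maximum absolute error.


Absolute error = (accuracy% / 100) * reading.
Error = (1.349 / 100) * 492.9
Error = 0.01349 * 492.9
Error = 6.6492

6.6492


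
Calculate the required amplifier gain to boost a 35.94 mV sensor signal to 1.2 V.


Gain = Vout / Vin (converting to same units).
G = 1.2 V / 35.94 mV
G = 1200.0 mV / 35.94 mV
G = 33.39

33.39


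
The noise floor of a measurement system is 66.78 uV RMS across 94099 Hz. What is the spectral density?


Noise spectral density = Vrms / sqrt(BW).
NSD = 66.78 / sqrt(94099)
NSD = 66.78 / 306.7556
NSD = 0.2177 uV/sqrt(Hz)

0.2177 uV/sqrt(Hz)


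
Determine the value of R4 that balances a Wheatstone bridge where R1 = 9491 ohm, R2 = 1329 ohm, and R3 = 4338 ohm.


At balance: R1*R4 = R2*R3, so R4 = R2*R3/R1.
R4 = 1329 * 4338 / 9491
R4 = 5765202 / 9491
R4 = 607.44 ohm

607.44 ohm


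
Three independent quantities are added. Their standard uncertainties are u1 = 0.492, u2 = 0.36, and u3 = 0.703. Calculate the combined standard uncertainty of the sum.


For a sum of independent quantities, uc = sqrt(u1^2 + u2^2 + u3^2).
uc = sqrt(0.492^2 + 0.36^2 + 0.703^2)
uc = sqrt(0.242064 + 0.1296 + 0.494209)
uc = 0.9305

0.9305


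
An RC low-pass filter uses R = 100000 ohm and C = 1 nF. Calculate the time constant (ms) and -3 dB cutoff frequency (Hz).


Time constant: tau = R * C.
tau = 100000 * 1.00e-09 = 0.0001 s
tau = 0.1 ms
Cutoff frequency: fc = 1 / (2*pi*R*C).
fc = 1 / (2*pi*0.0001) = 1591.55 Hz

tau = 0.1 ms, fc = 1591.55 Hz


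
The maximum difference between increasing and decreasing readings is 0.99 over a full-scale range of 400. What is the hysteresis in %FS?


Hysteresis = (max difference / full scale) * 100%.
H = (0.99 / 400) * 100
H = 0.247 %FS

0.247 %FS


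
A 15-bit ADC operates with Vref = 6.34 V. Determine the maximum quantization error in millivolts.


The maximum quantization error is +/- LSB/2.
LSB = Vref / 2^n = 6.34 / 32768 = 0.00019348 V
Max error = LSB / 2 = 0.00019348 / 2 = 9.674e-05 V
Max error = 0.0967 mV

0.0967 mV


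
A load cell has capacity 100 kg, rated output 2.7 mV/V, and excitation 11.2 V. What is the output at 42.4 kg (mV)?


Vout = rated_output * Vex * (load / capacity).
Vout = 2.7 * 11.2 * (42.4 / 100)
Vout = 2.7 * 11.2 * 0.424
Vout = 12.822 mV

12.822 mV


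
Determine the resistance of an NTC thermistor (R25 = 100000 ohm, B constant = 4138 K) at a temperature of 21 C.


NTC thermistor equation: Rt = R25 * exp(B * (1/T - 1/T25)).
T in Kelvin: 294.15 K, T25 = 298.15 K
1/T - 1/T25 = 1/294.15 - 1/298.15 = 4.561e-05
B * (1/T - 1/T25) = 4138 * 4.561e-05 = 0.1887
Rt = 100000 * exp(0.1887) = 120771.8 ohm

120771.8 ohm


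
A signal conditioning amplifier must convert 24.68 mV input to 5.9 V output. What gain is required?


Gain = Vout / Vin (converting to same units).
G = 5.9 V / 24.68 mV
G = 5900.0 mV / 24.68 mV
G = 239.06

239.06


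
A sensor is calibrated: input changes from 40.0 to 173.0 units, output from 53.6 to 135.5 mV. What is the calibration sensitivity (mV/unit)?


Sensitivity = (y2 - y1) / (x2 - x1).
S = (135.5 - 53.6) / (173.0 - 40.0)
S = 81.9 / 133.0
S = 0.6158 mV/unit

0.6158 mV/unit


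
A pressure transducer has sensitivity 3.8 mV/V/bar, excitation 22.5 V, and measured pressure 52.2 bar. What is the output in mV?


Output = sensitivity * Vex * P.
Vout = 3.8 * 22.5 * 52.2
Vout = 85.5 * 52.2
Vout = 4463.1 mV

4463.1 mV


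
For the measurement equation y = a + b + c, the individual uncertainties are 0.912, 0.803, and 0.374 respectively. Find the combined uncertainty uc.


For a sum of independent quantities, uc = sqrt(u1^2 + u2^2 + u3^2).
uc = sqrt(0.912^2 + 0.803^2 + 0.374^2)
uc = sqrt(0.831744 + 0.644809 + 0.139876)
uc = 1.2714

1.2714


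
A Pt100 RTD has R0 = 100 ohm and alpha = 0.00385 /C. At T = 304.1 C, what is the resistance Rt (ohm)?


The RTD equation: Rt = R0 * (1 + alpha * T).
Rt = 100 * (1 + 0.00385 * 304.1)
Rt = 100 * (1 + 1.170785)
Rt = 100 * 2.170785
Rt = 217.079 ohm

217.079 ohm


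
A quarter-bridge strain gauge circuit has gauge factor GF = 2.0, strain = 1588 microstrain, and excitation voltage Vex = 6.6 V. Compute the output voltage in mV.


Quarter bridge output: Vout = (GF * epsilon * Vex) / 4.
Vout = (2.0 * 1588e-6 * 6.6) / 4
Vout = 0.0209616 / 4 V
Vout = 0.0052404 V = 5.2404 mV

5.2404 mV


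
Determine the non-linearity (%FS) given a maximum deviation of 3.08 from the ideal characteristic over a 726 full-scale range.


Linearity error = (max deviation / full scale) * 100%.
Linearity = (3.08 / 726) * 100
Linearity = 0.424 %FS

0.424 %FS


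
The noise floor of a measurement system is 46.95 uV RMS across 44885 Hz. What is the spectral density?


Noise spectral density = Vrms / sqrt(BW).
NSD = 46.95 / sqrt(44885)
NSD = 46.95 / 211.8608
NSD = 0.2216 uV/sqrt(Hz)

0.2216 uV/sqrt(Hz)


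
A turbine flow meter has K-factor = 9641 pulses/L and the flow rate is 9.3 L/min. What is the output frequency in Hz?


Frequency = K * Q / 60 (converting L/min to L/s).
f = 9641 * 9.3 / 60
f = 89661.3 / 60
f = 1494.36 Hz

1494.36 Hz


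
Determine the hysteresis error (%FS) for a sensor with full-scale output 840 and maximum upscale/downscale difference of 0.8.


Hysteresis = (max difference / full scale) * 100%.
H = (0.8 / 840) * 100
H = 0.095 %FS

0.095 %FS


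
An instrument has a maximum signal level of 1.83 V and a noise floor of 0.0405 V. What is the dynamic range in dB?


Dynamic range = 20 * log10(Vmax / Vnoise).
DR = 20 * log10(1.83 / 0.0405)
DR = 20 * log10(45.19)
DR = 33.1 dB

33.1 dB


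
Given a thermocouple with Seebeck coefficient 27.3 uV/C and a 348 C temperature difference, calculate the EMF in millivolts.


The thermocouple output V = sensitivity * dT.
V = 27.3 uV/C * 348 C
V = 9500.4 uV
V = 9.5 mV

9.5 mV


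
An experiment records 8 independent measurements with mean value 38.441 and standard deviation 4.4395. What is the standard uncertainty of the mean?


The standard uncertainty for Type A evaluation is u = s / sqrt(n).
u = 4.4395 / sqrt(8)
u = 4.4395 / 2.8284
u = 1.5696

1.5696


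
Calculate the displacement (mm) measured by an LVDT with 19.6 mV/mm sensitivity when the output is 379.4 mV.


Displacement = Vout / sensitivity.
d = 379.4 / 19.6
d = 19.357 mm

19.357 mm


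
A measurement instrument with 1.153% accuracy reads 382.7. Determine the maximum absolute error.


Absolute error = (accuracy% / 100) * reading.
Error = (1.153 / 100) * 382.7
Error = 0.01153 * 382.7
Error = 4.4125

4.4125


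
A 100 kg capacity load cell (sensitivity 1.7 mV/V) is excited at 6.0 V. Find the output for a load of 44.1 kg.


Vout = rated_output * Vex * (load / capacity).
Vout = 1.7 * 6.0 * (44.1 / 100)
Vout = 1.7 * 6.0 * 0.441
Vout = 4.498 mV

4.498 mV


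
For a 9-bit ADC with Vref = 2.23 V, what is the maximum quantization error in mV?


The maximum quantization error is +/- LSB/2.
LSB = Vref / 2^n = 2.23 / 512 = 0.00435547 V
Max error = LSB / 2 = 0.00435547 / 2 = 0.00217773 V
Max error = 2.1777 mV

2.1777 mV


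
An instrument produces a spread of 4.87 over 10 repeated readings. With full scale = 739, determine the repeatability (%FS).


Repeatability = (spread / full scale) * 100%.
R = (4.87 / 739) * 100
R = 0.659 %FS

0.659 %FS


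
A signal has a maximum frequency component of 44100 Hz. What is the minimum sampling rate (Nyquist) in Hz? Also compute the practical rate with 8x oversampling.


By Nyquist theorem, fs_min = 2 * fmax.
fs_min = 2 * 44100 = 88200 Hz
Practical rate = 8 * fs_min = 8 * 88200 = 705600 Hz

fs_min = 88200 Hz, fs_practical = 705600 Hz


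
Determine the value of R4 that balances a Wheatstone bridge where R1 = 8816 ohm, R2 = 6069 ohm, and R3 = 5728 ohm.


At balance: R1*R4 = R2*R3, so R4 = R2*R3/R1.
R4 = 6069 * 5728 / 8816
R4 = 34763232 / 8816
R4 = 3943.2 ohm

3943.2 ohm


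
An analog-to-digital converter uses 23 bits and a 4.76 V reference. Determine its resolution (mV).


The resolution (LSB) of an ADC is Vref / 2^n.
LSB = 4.76 / 2^23
LSB = 4.76 / 8388608
LSB = 5.7e-07 V = 0.00056744 mV

0.00056744 mV


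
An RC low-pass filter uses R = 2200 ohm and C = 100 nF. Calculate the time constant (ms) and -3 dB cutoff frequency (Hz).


Time constant: tau = R * C.
tau = 2200 * 1.00e-07 = 0.00022 s
tau = 0.22 ms
Cutoff frequency: fc = 1 / (2*pi*R*C).
fc = 1 / (2*pi*0.00022) = 723.43 Hz

tau = 0.22 ms, fc = 723.43 Hz


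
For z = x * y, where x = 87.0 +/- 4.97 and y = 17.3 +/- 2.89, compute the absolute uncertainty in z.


For a product z = x*y, the relative uncertainty is:
uz/z = sqrt((ux/x)^2 + (uy/y)^2)
Relative uncertainties: ux/x = 4.97/87.0 = 0.057126
uy/y = 2.89/17.3 = 0.167052
z = 87.0 * 17.3 = 1505.1
uz = 1505.1 * sqrt(0.057126^2 + 0.167052^2) = 265.725

265.725


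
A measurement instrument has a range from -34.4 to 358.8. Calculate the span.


Span = upper range - lower range.
Span = 358.8 - (-34.4)
Span = 393.2

393.2


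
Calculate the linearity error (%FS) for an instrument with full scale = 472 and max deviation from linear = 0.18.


Linearity error = (max deviation / full scale) * 100%.
Linearity = (0.18 / 472) * 100
Linearity = 0.038 %FS

0.038 %FS


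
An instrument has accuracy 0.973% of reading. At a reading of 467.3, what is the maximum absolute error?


Absolute error = (accuracy% / 100) * reading.
Error = (0.973 / 100) * 467.3
Error = 0.00973 * 467.3
Error = 4.5468

4.5468


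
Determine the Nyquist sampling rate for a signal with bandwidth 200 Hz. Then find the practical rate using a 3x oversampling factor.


By Nyquist theorem, fs_min = 2 * fmax.
fs_min = 2 * 200 = 400 Hz
Practical rate = 3 * fs_min = 3 * 400 = 1200 Hz

fs_min = 400 Hz, fs_practical = 1200 Hz


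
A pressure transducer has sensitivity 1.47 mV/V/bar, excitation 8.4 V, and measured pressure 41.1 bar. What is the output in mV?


Output = sensitivity * Vex * P.
Vout = 1.47 * 8.4 * 41.1
Vout = 12.348 * 41.1
Vout = 507.5 mV

507.5 mV


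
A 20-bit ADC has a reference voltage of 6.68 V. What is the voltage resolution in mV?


The resolution (LSB) of an ADC is Vref / 2^n.
LSB = 6.68 / 2^20
LSB = 6.68 / 1048576
LSB = 6.37e-06 V = 0.00637054 mV

0.00637054 mV


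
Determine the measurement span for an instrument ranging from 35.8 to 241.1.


Span = upper range - lower range.
Span = 241.1 - (35.8)
Span = 205.3

205.3


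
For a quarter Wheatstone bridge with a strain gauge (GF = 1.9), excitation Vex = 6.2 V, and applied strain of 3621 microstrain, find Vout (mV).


Quarter bridge output: Vout = (GF * epsilon * Vex) / 4.
Vout = (1.9 * 3621e-6 * 6.2) / 4
Vout = 0.04265538 / 4 V
Vout = 0.01066384 V = 10.6638 mV

10.6638 mV
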